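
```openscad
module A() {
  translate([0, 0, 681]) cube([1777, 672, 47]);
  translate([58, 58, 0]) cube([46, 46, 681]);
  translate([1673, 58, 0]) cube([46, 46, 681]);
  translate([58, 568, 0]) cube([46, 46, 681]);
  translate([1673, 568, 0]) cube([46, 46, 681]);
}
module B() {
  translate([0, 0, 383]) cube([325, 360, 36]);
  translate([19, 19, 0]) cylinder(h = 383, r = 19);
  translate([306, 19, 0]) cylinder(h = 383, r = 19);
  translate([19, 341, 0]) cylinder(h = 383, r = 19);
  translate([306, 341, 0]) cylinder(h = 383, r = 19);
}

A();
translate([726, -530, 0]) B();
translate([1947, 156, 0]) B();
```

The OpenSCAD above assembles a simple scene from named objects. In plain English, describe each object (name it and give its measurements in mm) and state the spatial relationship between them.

A is a table with a 1777×672 mm rectangular top, 47 mm thick, top surface at z = 728 mm, supported by four 46×46 mm square legs, each inset 58 mm from the nearest pair of top edges, running from the floor.

B is a four-legged stool. The seat is 325×360 mm, 36 mm thick, top at z = 419 mm. It stands on four round legs, each 38 mm in diameter, from z = 0 to the seat underside, each leg's axis is inset half a diameter from the nearest pair of seat edges (so the leg's bounding box is flush with the corner).

Two stools sit around the table at the −y, +x sides.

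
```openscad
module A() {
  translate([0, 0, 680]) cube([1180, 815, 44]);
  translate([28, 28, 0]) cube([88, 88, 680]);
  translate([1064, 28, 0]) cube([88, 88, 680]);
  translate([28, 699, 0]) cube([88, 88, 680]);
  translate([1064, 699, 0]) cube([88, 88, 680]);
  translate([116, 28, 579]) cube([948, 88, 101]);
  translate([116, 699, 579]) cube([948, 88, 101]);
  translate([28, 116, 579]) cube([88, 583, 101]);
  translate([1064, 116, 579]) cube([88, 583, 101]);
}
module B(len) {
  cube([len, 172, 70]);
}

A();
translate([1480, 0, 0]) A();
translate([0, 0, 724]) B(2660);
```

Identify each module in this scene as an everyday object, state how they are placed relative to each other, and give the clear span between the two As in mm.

Second table starts at x = 1480; first ends at x = 1180; clear span = 1480 − 1180 = 300 mm.

A is a table. B is a beam. A beam spans the tops of two tables. The clear span between the two tables is 300 mm.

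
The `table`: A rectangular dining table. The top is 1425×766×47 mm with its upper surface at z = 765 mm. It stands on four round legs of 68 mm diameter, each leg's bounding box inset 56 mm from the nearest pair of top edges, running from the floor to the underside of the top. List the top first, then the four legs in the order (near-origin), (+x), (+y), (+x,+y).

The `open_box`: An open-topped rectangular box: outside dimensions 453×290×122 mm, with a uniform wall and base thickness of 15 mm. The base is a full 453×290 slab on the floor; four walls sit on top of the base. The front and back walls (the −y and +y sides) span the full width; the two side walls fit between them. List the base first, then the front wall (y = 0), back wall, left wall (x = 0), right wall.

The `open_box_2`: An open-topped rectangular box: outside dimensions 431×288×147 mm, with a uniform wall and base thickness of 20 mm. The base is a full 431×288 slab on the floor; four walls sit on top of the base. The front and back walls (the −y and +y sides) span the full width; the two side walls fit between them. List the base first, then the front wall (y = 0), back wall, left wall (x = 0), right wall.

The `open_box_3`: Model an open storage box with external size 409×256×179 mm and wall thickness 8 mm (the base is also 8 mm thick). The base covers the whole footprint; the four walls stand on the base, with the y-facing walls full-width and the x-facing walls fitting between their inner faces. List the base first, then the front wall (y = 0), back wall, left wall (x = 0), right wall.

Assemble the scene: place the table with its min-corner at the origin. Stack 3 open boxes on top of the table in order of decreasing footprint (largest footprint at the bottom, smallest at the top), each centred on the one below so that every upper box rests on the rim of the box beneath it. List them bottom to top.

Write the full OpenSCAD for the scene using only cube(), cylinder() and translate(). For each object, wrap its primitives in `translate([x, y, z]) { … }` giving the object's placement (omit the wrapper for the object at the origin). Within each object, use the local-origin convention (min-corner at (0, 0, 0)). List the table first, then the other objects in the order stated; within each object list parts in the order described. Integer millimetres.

translate([0, 0, 718]) cube([1425, 766, 47]);
translate([90, 90, 0]) cylinder(h = 718, r = 34);
translate([1335, 90, 0]) cylinder(h = 718, r = 34);
translate([90, 676, 0]) cylinder(h = 718, r = 34);
translate([1335, 676, 0]) cylinder(h = 718, r = 34);
translate([486, 238, 765]) {
  cube([453, 290, 15]);
  translate([0, 0, 15]) cube([453, 15, 107]);
  translate([0, 275, 15]) cube([453, 15, 107]);
  translate([0, 15, 15]) cube([15, 260, 107]);
  translate([438, 15, 15]) cube([15, 260, 107]);
}
translate([497, 239, 887]) {
  cube([431, 288, 20]);
  translate([0, 0, 20]) cube([431, 20, 127]);
  translate([0, 268, 20]) cube([431, 20, 127]);
  translate([0, 20, 20]) cube([20, 248, 127]);
  translate([411, 20, 20]) cube([20, 248, 127]);
}
translate([508, 255, 1034]) {
  cube([409, 256, 8]);
  translate([0, 0, 8]) cube([409, 8, 171]);
  translate([0, 248, 8]) cube([409, 8, 171]);
  translate([0, 8, 8]) cube([8, 240, 171]);
  translate([401, 8, 8]) cube([8, 240, 171]);
}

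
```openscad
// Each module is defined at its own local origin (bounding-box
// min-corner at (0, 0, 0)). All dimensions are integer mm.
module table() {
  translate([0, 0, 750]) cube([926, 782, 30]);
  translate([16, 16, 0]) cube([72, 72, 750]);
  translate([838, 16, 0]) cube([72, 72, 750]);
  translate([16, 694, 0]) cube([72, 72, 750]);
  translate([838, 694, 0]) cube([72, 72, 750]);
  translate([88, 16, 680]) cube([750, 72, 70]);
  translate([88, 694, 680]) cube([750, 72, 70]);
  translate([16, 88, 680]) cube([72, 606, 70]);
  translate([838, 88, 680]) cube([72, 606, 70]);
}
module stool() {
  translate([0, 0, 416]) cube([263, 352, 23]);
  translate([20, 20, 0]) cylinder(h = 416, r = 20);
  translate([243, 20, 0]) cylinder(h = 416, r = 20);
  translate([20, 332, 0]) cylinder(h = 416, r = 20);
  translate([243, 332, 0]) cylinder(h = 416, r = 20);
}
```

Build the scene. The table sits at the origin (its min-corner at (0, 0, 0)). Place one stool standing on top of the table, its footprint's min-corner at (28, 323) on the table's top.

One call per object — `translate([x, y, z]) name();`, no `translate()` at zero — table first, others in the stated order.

table();
translate([28, 323, 780]) stool();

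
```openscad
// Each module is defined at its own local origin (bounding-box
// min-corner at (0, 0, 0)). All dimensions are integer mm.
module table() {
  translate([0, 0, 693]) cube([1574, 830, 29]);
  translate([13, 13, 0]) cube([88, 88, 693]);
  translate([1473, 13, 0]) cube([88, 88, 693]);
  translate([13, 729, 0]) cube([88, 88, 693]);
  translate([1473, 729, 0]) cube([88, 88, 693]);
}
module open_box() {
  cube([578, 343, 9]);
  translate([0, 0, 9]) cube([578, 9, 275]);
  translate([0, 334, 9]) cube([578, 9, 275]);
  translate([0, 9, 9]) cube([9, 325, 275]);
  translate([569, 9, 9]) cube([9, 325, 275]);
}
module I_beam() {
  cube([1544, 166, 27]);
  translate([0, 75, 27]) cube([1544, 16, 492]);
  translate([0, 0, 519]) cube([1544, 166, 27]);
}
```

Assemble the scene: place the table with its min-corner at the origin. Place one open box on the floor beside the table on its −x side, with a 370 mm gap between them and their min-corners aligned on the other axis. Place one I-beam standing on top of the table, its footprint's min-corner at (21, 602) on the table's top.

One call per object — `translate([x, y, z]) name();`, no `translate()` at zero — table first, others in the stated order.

table();
translate([-948, 0, 0]) open_box();
translate([21, 602, 722]) I_beam();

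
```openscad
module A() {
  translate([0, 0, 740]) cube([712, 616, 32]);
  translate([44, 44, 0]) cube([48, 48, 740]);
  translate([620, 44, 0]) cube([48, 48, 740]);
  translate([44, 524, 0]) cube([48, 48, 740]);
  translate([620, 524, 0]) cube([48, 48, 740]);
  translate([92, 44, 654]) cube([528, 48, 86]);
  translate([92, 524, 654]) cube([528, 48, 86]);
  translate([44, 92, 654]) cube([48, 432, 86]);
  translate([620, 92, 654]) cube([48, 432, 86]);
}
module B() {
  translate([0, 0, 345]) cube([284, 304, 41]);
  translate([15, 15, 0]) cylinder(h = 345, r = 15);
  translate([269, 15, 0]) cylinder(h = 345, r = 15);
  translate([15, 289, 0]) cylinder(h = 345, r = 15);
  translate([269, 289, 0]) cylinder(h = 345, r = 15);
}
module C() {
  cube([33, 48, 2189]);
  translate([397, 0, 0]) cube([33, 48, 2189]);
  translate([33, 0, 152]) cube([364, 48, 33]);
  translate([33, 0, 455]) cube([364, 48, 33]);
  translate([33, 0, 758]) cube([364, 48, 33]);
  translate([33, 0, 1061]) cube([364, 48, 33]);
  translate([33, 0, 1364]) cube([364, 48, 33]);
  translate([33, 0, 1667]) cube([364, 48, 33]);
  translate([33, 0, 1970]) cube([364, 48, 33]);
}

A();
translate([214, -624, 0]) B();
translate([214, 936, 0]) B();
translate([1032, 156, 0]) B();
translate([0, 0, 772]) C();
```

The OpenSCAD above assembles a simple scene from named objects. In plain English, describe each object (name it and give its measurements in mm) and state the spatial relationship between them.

A is a rectangular dining table. The top is 712×616×32 mm with its upper surface at z = 772 mm. It stands on four 48×48 mm square legs, each inset 44 mm from the nearest pair of top edges, running from the floor to the underside of the top. Four apron rails, 48 mm thick and 86 mm tall, run between adjacent legs with their top edges flush with the underside of the top and their outer faces flush with the legs' outer faces.

B is a simple wooden stool: a rectangular seat 284 mm (x) by 304 mm (y), 41 mm thick, top face at z = 386 mm, on four round legs, each 30 mm in diameter. The legs rest on z = 0, each leg's axis is inset half a diameter from the nearest pair of seat edges (so the leg's bounding box is flush with the corner).

C is a straight ladder. Two 33×48 mm vertical rails, 2189 mm tall, stand 430 mm apart (outside-to-outside) with their front faces coplanar on the −y side. 7 rungs, each 48 mm deep and 33 mm tall, span between the inner faces of the rails, front faces flush with the rails. The lowest rung's underside is at z = 152 mm and rungs are spaced 303 mm apart (underside to underside).

Three stools sit around the table at the −y, +y, +x sides. The ladder is on top of the table.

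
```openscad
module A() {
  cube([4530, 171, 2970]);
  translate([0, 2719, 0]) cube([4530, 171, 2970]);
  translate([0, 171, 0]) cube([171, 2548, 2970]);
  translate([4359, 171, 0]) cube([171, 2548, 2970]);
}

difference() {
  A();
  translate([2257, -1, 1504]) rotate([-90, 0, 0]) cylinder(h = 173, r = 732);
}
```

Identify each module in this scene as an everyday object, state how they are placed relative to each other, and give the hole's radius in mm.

A is a house frame. The house frame has a circular hole through its front wall. The hole's radius is 732 mm.

The subtracted cylinder has r = 732 mm.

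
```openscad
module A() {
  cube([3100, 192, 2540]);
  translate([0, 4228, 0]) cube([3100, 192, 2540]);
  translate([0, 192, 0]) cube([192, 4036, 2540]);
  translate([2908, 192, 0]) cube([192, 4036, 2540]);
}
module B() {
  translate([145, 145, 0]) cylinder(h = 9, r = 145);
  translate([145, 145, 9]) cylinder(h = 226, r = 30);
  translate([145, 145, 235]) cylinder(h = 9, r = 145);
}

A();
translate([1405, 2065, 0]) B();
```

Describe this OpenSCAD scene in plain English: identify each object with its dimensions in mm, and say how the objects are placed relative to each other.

A is the wall frame of a small rectangular building: four walls, each 2540 mm tall and 192 mm thick, enclosing a footprint 3100 mm (x) by 4420 mm (y) outside-to-outside, with no floor or roof. The front and back walls (the −y and +y sides) span the full width; the two side walls fit between them.

B is a spool: two coaxial disc flanges of radius 145 mm and thickness 9 mm, joined by a core cylinder of radius 30 mm and height 226 mm. The lower flange rests on z = 0 and the three cylinders share a vertical axis.

The spool sits inside the house frame, centred.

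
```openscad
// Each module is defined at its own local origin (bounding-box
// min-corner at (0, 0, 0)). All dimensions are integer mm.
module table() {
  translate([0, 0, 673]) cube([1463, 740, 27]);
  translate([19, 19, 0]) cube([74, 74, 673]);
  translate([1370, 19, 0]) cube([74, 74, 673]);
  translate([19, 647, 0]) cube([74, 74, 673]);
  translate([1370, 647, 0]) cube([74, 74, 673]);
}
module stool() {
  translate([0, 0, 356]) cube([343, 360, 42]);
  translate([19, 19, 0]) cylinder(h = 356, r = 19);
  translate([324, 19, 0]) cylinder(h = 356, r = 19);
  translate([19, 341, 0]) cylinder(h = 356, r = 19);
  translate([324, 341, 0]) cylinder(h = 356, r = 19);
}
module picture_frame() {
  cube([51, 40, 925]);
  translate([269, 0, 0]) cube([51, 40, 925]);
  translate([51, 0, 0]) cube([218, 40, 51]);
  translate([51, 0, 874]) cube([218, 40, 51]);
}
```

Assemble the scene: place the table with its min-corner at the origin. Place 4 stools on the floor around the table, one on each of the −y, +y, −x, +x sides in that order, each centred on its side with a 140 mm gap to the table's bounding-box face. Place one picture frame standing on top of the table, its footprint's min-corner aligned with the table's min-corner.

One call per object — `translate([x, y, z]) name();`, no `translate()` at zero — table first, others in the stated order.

table();
translate([560, -500, 0]) stool();
translate([560, 880, 0]) stool();
translate([-483, 190, 0]) stool();
translate([1603, 190, 0]) stool();
translate([0, 0, 700]) picture_frame();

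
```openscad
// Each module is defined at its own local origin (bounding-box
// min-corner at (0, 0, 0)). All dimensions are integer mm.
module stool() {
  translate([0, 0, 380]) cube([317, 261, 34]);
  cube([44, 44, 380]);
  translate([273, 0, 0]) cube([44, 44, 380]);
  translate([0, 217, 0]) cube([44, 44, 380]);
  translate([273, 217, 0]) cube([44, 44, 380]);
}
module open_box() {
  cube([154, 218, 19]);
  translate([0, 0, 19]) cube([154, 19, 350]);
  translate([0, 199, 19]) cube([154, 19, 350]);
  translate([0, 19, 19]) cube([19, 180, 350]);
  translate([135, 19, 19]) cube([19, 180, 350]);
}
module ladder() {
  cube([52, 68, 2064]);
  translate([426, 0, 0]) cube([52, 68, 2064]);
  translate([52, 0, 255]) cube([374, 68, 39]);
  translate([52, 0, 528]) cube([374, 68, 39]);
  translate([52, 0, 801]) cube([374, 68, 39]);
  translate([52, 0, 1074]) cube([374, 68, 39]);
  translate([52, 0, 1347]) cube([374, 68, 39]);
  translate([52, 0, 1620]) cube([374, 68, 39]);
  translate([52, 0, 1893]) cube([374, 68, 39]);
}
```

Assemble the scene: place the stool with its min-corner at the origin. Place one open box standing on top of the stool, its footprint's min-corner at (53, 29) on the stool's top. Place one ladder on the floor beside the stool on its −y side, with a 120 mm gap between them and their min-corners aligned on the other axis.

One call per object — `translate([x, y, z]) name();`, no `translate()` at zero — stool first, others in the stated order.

stool();
translate([53, 29, 414]) open_box();
translate([0, -188, 0]) ladder();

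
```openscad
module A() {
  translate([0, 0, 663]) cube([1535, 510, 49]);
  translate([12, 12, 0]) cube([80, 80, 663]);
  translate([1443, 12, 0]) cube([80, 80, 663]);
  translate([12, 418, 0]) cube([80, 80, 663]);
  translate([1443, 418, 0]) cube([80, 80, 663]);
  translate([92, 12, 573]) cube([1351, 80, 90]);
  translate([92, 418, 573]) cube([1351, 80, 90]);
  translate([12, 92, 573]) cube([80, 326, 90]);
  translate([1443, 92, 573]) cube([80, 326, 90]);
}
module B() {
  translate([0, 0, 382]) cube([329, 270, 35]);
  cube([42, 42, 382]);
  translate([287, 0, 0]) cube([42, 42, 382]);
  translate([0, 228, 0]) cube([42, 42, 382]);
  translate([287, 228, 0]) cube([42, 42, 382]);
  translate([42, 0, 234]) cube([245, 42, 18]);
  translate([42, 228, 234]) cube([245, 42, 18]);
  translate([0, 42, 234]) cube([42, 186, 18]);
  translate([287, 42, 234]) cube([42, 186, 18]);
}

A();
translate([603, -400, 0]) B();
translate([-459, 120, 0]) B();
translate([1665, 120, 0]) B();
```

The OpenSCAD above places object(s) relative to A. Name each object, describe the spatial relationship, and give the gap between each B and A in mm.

A is a table. B is a stool. Three stools sit around the table at the −y, −x, +x sides. The gap between each stool and the table is 130 mm.

Each stool's nearest face is 130 mm from the table's bounding box.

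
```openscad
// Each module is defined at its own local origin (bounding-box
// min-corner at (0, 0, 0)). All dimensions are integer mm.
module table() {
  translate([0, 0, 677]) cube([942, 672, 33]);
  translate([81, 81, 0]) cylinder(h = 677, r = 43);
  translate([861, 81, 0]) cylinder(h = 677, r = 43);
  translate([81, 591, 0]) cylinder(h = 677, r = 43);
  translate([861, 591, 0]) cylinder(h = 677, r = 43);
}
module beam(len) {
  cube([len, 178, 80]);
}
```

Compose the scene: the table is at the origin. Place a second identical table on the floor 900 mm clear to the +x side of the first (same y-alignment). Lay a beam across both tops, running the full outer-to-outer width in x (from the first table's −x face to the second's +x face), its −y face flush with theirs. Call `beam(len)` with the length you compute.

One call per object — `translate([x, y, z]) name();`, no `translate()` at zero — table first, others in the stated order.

table();
translate([1842, 0, 0]) table();
translate([0, 0, 710]) beam(2784);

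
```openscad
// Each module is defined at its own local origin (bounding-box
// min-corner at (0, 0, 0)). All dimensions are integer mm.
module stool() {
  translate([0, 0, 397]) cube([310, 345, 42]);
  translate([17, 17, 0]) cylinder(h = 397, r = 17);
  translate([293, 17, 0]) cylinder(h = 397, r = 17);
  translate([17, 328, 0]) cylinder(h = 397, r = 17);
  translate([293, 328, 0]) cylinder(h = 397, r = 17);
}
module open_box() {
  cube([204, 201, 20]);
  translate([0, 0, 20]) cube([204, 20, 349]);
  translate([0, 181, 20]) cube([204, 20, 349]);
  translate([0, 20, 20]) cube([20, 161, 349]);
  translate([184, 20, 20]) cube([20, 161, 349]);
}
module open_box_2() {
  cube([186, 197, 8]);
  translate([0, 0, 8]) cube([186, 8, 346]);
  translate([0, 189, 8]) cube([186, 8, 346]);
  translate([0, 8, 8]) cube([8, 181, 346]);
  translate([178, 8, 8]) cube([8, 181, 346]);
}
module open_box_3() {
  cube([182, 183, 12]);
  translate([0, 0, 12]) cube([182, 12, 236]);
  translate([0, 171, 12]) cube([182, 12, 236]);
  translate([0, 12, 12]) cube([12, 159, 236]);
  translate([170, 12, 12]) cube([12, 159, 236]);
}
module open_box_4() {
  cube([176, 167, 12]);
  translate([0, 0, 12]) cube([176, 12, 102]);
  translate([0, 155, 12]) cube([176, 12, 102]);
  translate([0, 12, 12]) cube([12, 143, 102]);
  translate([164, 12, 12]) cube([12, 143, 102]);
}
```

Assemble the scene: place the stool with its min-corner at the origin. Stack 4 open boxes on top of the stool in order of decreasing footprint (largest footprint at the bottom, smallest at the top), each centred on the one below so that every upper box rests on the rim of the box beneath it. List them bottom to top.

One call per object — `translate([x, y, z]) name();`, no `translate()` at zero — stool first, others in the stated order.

stool();
translate([53, 72, 439]) open_box();
translate([62, 74, 808]) open_box_2();
translate([64, 81, 1162]) open_box_3();
translate([67, 89, 1410]) open_box_4();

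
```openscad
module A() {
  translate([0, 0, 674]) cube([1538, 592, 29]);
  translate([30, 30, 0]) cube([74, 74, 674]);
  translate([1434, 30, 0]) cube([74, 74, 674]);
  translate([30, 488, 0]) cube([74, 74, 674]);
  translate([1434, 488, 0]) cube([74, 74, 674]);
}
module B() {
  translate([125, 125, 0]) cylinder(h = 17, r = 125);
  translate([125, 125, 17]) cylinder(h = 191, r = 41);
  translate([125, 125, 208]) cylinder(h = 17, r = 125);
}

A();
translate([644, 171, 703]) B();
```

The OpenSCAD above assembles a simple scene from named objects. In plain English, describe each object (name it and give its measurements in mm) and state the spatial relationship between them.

A is a table with a 1538×592 mm rectangular top, 29 mm thick, top surface at z = 703 mm, supported by four 74×74 mm square legs, each inset 30 mm from the nearest pair of top edges, running from the floor.

B is a spool: two coaxial disc flanges of radius 125 mm and thickness 17 mm, joined by a core cylinder of radius 41 mm and height 191 mm. The lower flange rests on z = 0 and the three cylinders share a vertical axis.

The spool is on top of the table, centred.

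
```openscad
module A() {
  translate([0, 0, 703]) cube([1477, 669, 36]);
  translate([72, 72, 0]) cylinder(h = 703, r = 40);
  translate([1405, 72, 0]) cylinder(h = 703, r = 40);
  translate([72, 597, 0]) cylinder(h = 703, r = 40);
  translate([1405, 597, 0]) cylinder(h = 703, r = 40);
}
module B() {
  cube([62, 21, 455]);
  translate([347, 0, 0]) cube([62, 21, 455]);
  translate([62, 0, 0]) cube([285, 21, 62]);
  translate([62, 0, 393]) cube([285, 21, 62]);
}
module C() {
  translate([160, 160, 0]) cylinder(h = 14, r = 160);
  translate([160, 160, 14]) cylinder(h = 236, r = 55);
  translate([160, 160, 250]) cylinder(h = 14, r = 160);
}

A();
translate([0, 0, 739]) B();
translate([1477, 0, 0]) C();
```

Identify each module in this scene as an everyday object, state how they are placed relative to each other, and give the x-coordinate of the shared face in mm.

The table's +x face and the spool's −x face are both at x = 1477 mm.

A is a table. B is a picture frame. C is a spool. The picture frame is on top of the table. The spool is against the table's +x side, with their −y faces flush. The x-coordinate of the shared face is 1477 mm.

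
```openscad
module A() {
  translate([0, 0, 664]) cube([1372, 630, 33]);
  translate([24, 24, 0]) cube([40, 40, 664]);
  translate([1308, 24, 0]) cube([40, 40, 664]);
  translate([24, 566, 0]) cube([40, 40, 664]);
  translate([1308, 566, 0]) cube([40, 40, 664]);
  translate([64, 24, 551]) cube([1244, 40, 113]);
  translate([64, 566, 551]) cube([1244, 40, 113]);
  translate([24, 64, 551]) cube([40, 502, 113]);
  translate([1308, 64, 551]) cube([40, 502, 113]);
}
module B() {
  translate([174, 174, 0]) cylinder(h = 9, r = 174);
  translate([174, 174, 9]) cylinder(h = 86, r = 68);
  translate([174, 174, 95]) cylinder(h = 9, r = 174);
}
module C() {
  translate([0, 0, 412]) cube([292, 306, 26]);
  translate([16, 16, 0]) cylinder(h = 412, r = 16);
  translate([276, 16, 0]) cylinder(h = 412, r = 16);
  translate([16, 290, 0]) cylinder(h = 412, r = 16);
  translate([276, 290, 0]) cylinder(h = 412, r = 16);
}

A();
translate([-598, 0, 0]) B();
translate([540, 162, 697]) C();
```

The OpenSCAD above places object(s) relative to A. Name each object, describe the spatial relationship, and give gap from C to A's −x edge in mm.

The stool's min-x is at 540; the table's min-x is 0; gap = 540 mm.

A is a table. B is a spool. C is a stool. The spool is on the floor beside the table on its −x side. The stool is on top of the table, centred. The gap from the stool to the table's −x edge is 540 mm.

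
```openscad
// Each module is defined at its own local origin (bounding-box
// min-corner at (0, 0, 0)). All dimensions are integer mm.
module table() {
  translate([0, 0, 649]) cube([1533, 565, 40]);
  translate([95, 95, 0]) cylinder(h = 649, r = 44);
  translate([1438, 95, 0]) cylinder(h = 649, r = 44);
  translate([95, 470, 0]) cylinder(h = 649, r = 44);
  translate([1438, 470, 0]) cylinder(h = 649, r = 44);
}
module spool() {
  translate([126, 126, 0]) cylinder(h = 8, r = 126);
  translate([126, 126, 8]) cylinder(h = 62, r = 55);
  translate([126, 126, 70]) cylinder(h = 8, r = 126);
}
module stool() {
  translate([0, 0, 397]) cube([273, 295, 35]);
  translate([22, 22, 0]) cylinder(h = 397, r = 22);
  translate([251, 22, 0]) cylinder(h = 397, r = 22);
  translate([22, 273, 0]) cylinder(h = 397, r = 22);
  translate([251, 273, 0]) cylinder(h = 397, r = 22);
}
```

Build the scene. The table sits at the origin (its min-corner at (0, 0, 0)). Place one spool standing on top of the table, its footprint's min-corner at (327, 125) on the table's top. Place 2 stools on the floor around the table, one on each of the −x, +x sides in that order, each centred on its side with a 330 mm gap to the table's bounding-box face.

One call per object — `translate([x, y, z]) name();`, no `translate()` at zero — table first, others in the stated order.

table();
translate([327, 125, 689]) spool();
translate([-603, 135, 0]) stool();
translate([1863, 135, 0]) stool();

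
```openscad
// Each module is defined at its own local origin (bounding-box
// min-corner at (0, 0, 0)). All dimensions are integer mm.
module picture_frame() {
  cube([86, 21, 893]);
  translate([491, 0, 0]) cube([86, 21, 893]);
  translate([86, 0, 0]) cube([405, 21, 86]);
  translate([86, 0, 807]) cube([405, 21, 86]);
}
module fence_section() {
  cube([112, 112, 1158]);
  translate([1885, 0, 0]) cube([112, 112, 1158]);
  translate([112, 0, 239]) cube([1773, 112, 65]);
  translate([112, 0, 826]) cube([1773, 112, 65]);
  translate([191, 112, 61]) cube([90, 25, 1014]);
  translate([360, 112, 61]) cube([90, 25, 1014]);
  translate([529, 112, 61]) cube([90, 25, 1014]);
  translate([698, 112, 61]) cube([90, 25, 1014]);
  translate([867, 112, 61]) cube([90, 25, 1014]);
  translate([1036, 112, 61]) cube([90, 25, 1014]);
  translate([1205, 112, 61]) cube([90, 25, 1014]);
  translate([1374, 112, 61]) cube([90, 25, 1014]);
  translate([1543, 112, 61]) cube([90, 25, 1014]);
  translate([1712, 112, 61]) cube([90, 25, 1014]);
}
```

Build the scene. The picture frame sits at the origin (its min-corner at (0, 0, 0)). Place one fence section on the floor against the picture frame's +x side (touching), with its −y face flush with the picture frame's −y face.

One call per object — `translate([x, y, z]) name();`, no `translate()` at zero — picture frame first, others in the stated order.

picture_frame();
translate([577, 0, 0]) fence_section();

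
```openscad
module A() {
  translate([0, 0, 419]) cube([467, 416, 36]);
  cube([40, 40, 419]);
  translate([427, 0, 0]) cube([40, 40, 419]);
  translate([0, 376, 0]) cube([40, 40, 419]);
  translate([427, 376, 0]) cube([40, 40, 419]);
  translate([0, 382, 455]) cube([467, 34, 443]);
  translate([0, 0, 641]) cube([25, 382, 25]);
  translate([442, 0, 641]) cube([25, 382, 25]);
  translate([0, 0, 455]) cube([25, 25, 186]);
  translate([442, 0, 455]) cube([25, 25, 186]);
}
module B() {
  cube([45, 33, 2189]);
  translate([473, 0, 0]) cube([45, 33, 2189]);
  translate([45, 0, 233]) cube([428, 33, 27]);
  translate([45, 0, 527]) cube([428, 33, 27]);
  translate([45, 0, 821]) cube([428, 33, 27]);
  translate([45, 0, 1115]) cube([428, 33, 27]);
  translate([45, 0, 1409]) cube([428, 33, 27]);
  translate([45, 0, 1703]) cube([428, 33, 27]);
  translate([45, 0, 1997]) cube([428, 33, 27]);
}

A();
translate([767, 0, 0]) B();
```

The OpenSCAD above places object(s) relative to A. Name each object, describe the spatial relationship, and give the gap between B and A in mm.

A is a chair. B is a ladder. The ladder is on the floor beside the chair on its +x side. The gap between the ladder and the chair is 300 mm.

The ladder's nearest face is 300 mm from the chair's +x face.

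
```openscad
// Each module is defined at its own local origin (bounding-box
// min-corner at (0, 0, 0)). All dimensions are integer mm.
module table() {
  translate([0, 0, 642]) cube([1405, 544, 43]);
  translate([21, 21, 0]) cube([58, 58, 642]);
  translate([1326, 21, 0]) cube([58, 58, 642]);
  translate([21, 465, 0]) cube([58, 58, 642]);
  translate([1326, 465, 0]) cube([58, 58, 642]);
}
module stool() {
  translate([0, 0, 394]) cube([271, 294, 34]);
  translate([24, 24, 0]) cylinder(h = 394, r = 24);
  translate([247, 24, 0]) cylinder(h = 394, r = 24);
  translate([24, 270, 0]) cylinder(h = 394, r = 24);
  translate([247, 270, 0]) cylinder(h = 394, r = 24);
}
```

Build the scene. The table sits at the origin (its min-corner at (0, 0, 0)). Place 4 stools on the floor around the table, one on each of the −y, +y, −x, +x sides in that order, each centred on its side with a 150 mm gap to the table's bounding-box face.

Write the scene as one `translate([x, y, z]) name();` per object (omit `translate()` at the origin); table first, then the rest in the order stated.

table();
translate([567, -444, 0]) stool();
translate([567, 694, 0]) stool();
translate([-421, 125, 0]) stool();
translate([1555, 125, 0]) stool();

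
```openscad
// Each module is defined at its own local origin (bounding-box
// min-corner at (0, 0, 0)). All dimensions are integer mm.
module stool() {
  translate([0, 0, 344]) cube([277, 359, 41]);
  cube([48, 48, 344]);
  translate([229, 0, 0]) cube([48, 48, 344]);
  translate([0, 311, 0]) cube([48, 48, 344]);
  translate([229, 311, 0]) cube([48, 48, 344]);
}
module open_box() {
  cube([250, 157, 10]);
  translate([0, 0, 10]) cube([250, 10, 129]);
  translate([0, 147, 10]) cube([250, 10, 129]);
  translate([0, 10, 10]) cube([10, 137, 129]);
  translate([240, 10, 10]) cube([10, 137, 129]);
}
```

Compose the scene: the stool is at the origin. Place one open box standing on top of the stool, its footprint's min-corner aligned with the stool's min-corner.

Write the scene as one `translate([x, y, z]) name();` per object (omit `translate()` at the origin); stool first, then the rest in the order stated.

stool();
translate([0, 0, 385]) open_box();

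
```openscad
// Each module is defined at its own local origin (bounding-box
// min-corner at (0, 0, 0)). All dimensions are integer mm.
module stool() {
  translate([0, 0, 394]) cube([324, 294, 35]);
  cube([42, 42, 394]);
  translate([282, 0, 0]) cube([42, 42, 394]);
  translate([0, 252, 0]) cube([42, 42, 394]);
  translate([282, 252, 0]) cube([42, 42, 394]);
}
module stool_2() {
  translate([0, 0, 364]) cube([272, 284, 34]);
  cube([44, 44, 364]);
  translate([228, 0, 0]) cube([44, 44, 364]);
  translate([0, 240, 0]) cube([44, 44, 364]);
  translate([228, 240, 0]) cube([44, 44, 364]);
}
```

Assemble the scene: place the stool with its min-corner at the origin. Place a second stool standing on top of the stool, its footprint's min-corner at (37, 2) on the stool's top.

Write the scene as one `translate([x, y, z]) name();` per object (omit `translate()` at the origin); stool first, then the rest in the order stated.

stool();
translate([37, 2, 429]) stool_2();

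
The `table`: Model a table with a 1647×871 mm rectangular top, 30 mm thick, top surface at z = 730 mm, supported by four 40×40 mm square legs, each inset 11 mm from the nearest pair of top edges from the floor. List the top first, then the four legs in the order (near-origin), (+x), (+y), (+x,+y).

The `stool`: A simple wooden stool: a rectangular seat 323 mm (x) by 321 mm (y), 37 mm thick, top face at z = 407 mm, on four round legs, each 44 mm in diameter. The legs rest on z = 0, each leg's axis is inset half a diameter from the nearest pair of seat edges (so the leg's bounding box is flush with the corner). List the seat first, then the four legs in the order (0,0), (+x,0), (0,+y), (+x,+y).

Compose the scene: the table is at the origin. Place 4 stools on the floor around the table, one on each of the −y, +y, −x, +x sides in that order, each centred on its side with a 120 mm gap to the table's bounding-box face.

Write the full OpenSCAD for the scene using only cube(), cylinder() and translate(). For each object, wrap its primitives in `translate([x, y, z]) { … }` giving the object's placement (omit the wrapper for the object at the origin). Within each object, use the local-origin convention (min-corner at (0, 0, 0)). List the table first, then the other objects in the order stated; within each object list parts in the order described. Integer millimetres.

translate([0, 0, 700]) cube([1647, 871, 30]);
translate([11, 11, 0]) cube([40, 40, 700]);
translate([1596, 11, 0]) cube([40, 40, 700]);
translate([11, 820, 0]) cube([40, 40, 700]);
translate([1596, 820, 0]) cube([40, 40, 700]);
translate([662, -441, 0]) {
  translate([0, 0, 370]) cube([323, 321, 37]);
  translate([22, 22, 0]) cylinder(h = 370, r = 22);
  translate([301, 22, 0]) cylinder(h = 370, r = 22);
  translate([22, 299, 0]) cylinder(h = 370, r = 22);
  translate([301, 299, 0]) cylinder(h = 370, r = 22);
}
translate([662, 991, 0]) {
  translate([0, 0, 370]) cube([323, 321, 37]);
  translate([22, 22, 0]) cylinder(h = 370, r = 22);
  translate([301, 22, 0]) cylinder(h = 370, r = 22);
  translate([22, 299, 0]) cylinder(h = 370, r = 22);
  translate([301, 299, 0]) cylinder(h = 370, r = 22);
}
translate([-443, 275, 0]) {
  translate([0, 0, 370]) cube([323, 321, 37]);
  translate([22, 22, 0]) cylinder(h = 370, r = 22);
  translate([301, 22, 0]) cylinder(h = 370, r = 22);
  translate([22, 299, 0]) cylinder(h = 370, r = 22);
  translate([301, 299, 0]) cylinder(h = 370, r = 22);
}
translate([1767, 275, 0]) {
  translate([0, 0, 370]) cube([323, 321, 37]);
  translate([22, 22, 0]) cylinder(h = 370, r = 22);
  translate([301, 22, 0]) cylinder(h = 370, r = 22);
  translate([22, 299, 0]) cylinder(h = 370, r = 22);
  translate([301, 299, 0]) cylinder(h = 370, r = 22);
}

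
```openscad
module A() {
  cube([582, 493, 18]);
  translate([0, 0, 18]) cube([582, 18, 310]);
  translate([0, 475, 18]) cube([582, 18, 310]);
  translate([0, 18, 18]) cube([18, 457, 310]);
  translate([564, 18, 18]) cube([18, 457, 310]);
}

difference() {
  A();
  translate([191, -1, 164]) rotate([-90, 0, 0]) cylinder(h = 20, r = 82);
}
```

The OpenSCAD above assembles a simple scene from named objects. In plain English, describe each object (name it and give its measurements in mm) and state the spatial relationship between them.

A is an open-topped rectangular box: outside dimensions 582×493×328 mm, with a uniform wall and base thickness of 18 mm. The base is a full 582×493 slab on the floor; four walls sit on top of the base. The front and back walls (the −y and +y sides) span the full width; the two side walls fit between them.

The open box has a circular hole of radius 82 mm through its front wall, centred at (x = 191, z = 164).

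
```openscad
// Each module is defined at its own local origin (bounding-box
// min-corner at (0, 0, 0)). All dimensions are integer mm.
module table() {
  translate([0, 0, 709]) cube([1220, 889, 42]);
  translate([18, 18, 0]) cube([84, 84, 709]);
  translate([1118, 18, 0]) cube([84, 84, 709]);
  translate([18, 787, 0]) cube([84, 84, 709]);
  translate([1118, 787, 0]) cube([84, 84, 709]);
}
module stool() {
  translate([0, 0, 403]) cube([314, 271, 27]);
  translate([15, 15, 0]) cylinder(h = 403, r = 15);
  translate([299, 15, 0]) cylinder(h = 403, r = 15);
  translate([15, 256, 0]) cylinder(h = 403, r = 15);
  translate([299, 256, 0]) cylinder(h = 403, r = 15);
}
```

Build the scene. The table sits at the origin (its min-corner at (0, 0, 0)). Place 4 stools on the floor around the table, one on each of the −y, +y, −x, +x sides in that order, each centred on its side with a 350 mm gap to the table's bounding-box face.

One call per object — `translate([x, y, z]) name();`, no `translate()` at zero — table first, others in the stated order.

table();
translate([453, -621, 0]) stool();
translate([453, 1239, 0]) stool();
translate([-664, 309, 0]) stool();
translate([1570, 309, 0]) stool();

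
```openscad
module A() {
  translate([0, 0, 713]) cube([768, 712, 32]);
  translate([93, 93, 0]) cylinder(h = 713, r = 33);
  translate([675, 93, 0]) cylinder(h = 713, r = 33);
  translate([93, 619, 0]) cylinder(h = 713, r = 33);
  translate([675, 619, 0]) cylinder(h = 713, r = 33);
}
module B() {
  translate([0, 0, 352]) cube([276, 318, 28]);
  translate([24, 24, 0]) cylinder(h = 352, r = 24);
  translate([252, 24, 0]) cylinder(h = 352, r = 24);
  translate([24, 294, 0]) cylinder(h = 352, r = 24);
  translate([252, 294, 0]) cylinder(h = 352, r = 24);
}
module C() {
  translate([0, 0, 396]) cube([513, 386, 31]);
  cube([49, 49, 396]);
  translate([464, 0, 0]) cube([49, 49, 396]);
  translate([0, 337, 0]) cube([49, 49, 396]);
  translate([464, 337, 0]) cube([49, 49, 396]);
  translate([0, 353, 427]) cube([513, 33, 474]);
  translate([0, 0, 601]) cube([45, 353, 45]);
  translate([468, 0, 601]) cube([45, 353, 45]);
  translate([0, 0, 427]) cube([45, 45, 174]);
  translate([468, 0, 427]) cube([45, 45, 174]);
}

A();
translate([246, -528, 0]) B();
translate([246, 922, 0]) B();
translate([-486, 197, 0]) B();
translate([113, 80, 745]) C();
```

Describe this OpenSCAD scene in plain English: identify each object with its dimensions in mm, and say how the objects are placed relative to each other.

A is a table with a 768×712 mm rectangular top, 32 mm thick, top surface at z = 745 mm, supported by four round legs of 66 mm diameter, each leg's bounding box inset 60 mm from the nearest pair of top edges, running from the floor.

B is a simple wooden stool: a rectangular seat 276 mm (x) by 318 mm (y), 28 mm thick, top face at z = 380 mm, on four round legs, each 48 mm in diameter. The legs rest on z = 0, each leg's axis is inset half a diameter from the nearest pair of seat edges (so the leg's bounding box is flush with the corner).

C is a chair: 513×386 mm seat, 31 mm thick, top at z = 427 mm, on four 49 mm square corner legs flush with the seat edges. A 33 mm thick backrest slab spans the full seat width, extending 474 mm above the seat top, its back face flush with the seat's +y edge. Two armrests of 45×45 mm section run along each side from the seat's front edge to the front of the backrest, top faces 219 mm above the seat top and outer faces flush with the seat's x-edges; a 45×45 mm post under the front of each armrest stands on the seat at the front corner.

Three stools sit around the table at the −y, +y, −x sides. The chair is on top of the table.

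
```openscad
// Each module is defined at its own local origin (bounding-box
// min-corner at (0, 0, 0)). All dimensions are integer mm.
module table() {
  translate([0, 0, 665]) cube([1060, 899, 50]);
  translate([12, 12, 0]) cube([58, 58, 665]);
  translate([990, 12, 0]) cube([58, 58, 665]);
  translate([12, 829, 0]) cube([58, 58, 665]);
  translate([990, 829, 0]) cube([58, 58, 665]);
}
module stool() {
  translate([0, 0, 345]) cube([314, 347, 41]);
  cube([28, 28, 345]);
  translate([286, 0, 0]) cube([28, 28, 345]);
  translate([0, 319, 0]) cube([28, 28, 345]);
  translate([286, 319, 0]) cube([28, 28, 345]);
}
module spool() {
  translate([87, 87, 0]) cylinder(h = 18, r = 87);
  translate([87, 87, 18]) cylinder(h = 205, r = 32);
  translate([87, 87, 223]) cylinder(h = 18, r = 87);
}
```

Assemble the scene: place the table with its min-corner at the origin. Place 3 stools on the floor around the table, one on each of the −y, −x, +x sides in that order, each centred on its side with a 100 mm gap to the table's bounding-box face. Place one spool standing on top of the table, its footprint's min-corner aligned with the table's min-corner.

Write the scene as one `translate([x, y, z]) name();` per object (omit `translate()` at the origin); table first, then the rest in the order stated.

table();
translate([373, -447, 0]) stool();
translate([-414, 276, 0]) stool();
translate([1160, 276, 0]) stool();
translate([0, 0, 715]) spool();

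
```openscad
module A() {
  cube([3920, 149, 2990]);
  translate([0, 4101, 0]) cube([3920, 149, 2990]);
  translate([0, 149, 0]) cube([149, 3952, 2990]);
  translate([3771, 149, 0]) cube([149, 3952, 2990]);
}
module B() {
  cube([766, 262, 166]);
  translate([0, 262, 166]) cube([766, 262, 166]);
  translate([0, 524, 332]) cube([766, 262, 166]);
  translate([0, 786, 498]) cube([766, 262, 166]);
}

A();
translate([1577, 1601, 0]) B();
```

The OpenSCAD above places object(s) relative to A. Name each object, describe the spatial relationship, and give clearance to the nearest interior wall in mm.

Clearances: x = 1428, y = 1452; minimum 1428 mm.

A is a house frame. B is a staircase. The staircase sits inside the house frame, centred. The clearance to the nearest interior wall is 1428 mm.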